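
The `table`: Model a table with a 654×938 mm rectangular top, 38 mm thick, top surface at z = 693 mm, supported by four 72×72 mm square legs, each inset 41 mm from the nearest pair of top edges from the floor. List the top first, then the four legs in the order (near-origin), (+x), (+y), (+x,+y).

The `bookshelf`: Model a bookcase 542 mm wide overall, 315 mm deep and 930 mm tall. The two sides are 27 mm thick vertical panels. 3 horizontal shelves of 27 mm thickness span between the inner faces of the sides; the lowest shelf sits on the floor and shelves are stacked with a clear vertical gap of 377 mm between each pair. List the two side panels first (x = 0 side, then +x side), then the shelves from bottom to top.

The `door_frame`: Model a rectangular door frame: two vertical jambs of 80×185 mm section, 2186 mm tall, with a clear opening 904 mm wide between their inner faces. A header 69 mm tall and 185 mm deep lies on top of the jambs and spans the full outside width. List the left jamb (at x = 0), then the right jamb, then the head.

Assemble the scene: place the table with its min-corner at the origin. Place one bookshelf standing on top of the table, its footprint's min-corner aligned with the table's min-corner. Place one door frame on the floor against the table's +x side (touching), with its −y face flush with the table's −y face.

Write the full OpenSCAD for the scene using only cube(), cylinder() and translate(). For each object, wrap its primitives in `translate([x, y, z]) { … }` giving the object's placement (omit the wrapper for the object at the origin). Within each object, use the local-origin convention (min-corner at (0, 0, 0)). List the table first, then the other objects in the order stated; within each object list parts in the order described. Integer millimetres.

translate([0, 0, 655]) cube([654, 938, 38]);
translate([41, 41, 0]) cube([72, 72, 655]);
translate([541, 41, 0]) cube([72, 72, 655]);
translate([41, 825, 0]) cube([72, 72, 655]);
translate([541, 825, 0]) cube([72, 72, 655]);
translate([0, 0, 693]) {
  cube([27, 315, 930]);
  translate([515, 0, 0]) cube([27, 315, 930]);
  translate([27, 0, 0]) cube([488, 315, 27]);
  translate([27, 0, 404]) cube([488, 315, 27]);
  translate([27, 0, 808]) cube([488, 315, 27]);
}
translate([654, 0, 0]) {
  cube([80, 185, 2186]);
  translate([984, 0, 0]) cube([80, 185, 2186]);
  translate([0, 0, 2186]) cube([1064, 185, 69]);
}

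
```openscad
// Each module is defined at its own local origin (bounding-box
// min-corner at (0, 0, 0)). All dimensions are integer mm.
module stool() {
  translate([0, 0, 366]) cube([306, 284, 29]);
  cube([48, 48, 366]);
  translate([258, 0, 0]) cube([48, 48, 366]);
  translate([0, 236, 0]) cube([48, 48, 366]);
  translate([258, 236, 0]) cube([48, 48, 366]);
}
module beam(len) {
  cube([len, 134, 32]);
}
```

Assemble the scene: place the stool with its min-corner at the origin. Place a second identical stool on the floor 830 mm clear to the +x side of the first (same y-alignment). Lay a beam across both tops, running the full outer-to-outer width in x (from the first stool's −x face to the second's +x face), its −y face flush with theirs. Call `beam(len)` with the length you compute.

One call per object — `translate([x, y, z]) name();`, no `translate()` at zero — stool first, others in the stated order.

stool();
translate([1136, 0, 0]) stool();
translate([0, 0, 395]) beam(1442);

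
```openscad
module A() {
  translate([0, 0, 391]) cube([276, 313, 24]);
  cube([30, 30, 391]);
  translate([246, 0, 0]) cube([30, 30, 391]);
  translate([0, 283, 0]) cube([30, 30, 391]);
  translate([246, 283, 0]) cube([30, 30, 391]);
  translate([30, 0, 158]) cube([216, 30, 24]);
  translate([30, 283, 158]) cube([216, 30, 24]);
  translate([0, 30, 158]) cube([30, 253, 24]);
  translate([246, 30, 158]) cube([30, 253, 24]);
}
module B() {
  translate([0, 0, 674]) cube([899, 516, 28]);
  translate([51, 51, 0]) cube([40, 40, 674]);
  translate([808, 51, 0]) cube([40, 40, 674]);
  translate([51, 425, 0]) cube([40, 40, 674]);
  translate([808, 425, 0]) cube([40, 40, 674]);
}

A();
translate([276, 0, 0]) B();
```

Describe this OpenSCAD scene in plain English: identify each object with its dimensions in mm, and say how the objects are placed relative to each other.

A is a four-legged stool. The seat is 276×313 mm, 24 mm thick, top at z = 415 mm. It stands on four square legs, each 30×30 mm in cross-section, from z = 0 to the seat underside, each flush with a corner of the seat. Four stretchers, 30 mm wide and 24 mm tall, connect adjacent legs with their undersides at z = 158 mm, each running between the inner faces of the legs it joins and aligned with the legs' outer faces on the other axis.

B is a table with a 899×516 mm rectangular top, 28 mm thick, top surface at z = 702 mm, supported by four 40×40 mm square legs, each inset 51 mm from the nearest pair of top edges, running from the floor.

The table is against the stool's +x side, with their −y faces flush.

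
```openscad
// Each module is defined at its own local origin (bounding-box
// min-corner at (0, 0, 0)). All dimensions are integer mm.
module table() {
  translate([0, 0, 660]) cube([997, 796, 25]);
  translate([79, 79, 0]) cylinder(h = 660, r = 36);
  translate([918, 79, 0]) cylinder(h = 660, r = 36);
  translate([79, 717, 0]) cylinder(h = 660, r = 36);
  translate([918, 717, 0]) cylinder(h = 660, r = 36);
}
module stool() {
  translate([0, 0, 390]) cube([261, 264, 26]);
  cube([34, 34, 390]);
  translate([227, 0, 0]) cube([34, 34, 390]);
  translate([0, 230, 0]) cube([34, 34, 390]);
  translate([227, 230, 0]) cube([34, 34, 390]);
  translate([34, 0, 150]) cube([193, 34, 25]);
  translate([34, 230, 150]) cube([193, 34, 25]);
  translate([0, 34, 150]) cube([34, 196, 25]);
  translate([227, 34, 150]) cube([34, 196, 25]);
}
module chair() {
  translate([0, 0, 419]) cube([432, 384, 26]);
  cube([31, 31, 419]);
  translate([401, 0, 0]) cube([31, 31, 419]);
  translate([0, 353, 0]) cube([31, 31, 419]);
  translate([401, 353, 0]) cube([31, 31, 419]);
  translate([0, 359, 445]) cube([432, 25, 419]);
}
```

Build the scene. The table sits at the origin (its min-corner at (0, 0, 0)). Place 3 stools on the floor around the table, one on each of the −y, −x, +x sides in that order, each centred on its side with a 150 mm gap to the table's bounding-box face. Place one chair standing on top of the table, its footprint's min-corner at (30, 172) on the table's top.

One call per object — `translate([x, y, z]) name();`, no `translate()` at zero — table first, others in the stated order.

table();
translate([368, -414, 0]) stool();
translate([-411, 266, 0]) stool();
translate([1147, 266, 0]) stool();
translate([30, 172, 685]) chair();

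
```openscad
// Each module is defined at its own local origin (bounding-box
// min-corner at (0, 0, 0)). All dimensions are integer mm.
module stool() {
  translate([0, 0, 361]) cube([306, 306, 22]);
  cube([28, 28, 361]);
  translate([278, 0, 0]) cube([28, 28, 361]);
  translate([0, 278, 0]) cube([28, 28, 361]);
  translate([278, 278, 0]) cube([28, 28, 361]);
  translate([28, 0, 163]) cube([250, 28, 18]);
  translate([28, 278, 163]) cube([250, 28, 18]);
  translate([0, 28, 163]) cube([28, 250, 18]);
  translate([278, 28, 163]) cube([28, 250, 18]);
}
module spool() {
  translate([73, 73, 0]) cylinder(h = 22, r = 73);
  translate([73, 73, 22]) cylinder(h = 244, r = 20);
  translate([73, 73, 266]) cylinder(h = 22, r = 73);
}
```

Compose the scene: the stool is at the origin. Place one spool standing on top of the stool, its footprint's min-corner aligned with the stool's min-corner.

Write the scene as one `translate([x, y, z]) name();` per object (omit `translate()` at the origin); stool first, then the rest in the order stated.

stool();
translate([0, 0, 383]) spool();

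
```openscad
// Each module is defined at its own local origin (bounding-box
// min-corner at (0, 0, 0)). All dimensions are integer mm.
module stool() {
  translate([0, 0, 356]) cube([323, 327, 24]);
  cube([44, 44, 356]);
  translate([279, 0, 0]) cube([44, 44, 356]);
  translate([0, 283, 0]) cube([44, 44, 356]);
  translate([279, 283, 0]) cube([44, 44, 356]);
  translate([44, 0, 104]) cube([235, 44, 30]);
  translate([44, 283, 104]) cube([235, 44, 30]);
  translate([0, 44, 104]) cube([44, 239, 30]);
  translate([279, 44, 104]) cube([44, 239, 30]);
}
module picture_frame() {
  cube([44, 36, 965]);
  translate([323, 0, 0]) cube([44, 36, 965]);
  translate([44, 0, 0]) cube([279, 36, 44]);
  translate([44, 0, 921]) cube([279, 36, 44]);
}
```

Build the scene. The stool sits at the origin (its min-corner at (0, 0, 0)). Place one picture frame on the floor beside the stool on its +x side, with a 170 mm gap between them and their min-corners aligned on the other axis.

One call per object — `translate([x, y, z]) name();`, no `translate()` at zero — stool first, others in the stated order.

stool();
translate([493, 0, 0]) picture_frame();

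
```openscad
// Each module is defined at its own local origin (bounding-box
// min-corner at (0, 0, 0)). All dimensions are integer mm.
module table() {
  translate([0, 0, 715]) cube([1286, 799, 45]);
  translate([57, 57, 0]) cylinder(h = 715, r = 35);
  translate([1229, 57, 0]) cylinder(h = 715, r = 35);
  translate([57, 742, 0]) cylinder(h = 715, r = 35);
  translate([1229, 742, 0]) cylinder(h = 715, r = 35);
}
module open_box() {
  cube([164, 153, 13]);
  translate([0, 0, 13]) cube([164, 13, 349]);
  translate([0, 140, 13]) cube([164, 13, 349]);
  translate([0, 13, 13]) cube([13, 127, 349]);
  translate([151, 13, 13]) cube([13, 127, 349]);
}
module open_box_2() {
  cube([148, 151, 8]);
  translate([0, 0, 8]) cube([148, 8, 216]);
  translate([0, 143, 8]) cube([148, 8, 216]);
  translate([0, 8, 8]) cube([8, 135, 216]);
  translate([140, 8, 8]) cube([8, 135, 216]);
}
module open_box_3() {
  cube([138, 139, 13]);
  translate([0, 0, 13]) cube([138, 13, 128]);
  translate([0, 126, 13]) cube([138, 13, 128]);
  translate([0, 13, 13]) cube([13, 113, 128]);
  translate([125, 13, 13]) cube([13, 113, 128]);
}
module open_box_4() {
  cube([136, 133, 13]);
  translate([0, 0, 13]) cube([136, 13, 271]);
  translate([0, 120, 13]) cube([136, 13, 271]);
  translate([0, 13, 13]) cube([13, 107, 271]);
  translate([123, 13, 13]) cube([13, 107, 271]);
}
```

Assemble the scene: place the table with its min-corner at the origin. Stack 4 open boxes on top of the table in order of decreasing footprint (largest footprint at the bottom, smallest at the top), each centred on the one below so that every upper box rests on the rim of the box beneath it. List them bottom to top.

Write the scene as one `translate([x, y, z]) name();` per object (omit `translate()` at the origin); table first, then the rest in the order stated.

table();
translate([561, 323, 760]) open_box();
translate([569, 324, 1122]) open_box_2();
translate([574, 330, 1346]) open_box_3();
translate([575, 333, 1487]) open_box_4();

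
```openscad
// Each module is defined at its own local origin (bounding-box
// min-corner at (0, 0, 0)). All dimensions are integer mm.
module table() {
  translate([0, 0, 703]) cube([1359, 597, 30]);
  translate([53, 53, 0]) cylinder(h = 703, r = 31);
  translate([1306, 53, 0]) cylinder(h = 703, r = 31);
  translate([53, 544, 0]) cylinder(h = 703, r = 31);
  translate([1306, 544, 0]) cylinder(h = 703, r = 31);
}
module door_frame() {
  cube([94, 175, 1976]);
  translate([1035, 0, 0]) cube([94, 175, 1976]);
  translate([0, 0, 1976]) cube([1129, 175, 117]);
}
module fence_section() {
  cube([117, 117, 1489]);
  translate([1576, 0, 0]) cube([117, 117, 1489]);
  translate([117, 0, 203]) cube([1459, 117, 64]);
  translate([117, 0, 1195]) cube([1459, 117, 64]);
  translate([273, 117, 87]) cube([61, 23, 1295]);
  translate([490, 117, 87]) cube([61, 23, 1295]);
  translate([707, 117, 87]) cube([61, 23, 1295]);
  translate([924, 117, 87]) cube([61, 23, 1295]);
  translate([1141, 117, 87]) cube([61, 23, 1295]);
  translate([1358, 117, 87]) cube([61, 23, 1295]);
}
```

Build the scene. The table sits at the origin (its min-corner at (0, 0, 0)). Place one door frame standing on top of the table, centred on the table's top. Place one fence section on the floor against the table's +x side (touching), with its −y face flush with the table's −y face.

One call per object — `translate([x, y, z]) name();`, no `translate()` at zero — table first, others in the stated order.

table();
translate([115, 211, 733]) door_frame();
translate([1359, 0, 0]) fence_section();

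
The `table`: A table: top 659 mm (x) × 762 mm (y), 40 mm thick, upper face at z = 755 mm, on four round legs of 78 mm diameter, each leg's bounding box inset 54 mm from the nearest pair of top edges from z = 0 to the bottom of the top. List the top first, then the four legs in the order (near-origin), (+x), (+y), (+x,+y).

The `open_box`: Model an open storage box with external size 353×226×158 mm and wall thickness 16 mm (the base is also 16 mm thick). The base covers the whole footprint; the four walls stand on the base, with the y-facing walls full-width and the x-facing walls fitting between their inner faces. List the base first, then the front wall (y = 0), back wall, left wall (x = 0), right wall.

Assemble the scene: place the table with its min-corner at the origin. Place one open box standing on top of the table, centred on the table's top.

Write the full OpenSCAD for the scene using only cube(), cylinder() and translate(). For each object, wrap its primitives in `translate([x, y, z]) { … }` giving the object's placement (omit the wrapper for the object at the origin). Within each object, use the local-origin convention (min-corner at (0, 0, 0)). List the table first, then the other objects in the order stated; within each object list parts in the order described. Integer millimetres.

translate([0, 0, 715]) cube([659, 762, 40]);
translate([93, 93, 0]) cylinder(h = 715, r = 39);
translate([566, 93, 0]) cylinder(h = 715, r = 39);
translate([93, 669, 0]) cylinder(h = 715, r = 39);
translate([566, 669, 0]) cylinder(h = 715, r = 39);
translate([153, 268, 755]) {
  cube([353, 226, 16]);
  translate([0, 0, 16]) cube([353, 16, 142]);
  translate([0, 210, 16]) cube([353, 16, 142]);
  translate([0, 16, 16]) cube([16, 194, 142]);
  translate([337, 16, 16]) cube([16, 194, 142]);
}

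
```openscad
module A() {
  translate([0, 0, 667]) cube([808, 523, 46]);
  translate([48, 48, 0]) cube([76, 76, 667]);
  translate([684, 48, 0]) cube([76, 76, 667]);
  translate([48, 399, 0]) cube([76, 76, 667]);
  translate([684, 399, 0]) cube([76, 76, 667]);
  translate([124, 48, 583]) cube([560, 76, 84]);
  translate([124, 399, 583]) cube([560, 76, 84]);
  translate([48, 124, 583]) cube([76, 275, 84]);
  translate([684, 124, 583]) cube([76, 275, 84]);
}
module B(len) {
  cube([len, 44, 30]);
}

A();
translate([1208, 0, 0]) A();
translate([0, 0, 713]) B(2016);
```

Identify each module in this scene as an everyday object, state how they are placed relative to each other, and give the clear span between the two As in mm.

Second table starts at x = 1208; first ends at x = 808; clear span = 1208 − 808 = 400 mm.

A is a table. B is a beam. A beam spans the tops of two tables. The clear span between the two tables is 400 mm.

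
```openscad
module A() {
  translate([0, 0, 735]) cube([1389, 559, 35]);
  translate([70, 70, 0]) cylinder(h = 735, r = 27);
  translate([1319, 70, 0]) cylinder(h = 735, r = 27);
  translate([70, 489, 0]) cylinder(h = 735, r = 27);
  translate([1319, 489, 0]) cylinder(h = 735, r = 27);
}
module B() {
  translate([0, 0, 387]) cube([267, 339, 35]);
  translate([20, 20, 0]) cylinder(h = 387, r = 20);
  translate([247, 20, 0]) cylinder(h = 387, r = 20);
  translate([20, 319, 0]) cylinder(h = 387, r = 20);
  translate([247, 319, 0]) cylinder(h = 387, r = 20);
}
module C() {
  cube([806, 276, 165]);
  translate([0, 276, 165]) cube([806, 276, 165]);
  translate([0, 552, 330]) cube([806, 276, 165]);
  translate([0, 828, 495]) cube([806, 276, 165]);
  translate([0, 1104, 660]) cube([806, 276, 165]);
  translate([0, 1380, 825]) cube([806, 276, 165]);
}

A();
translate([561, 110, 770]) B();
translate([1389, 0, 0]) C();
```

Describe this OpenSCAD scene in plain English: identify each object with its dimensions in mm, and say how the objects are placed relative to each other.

A is a table: top 1389 mm (x) × 559 mm (y), 35 mm thick, upper face at z = 770 mm, on four round legs of 54 mm diameter, each leg's bounding box inset 43 mm from the nearest pair of top edges, running from z = 0 to the bottom of the top.

B is a simple wooden stool: a rectangular seat 267 mm (x) by 339 mm (y), 35 mm thick, top face at z = 422 mm, on four round legs, each 40 mm in diameter. The legs rest on z = 0, each leg's axis is inset half a diameter from the nearest pair of seat edges (so the leg's bounding box is flush with the corner).

C is a run of 6 identical solid stair steps. Each tread is 806×276 mm and each step block is 165 mm high. Step 1 rests on the floor; step k is offset from step 1 by (k−1)×276 mm in y and (k−1)×165 mm in z.

The stool is on top of the table, centred. The staircase is against the table's +x side, with their −y faces flush.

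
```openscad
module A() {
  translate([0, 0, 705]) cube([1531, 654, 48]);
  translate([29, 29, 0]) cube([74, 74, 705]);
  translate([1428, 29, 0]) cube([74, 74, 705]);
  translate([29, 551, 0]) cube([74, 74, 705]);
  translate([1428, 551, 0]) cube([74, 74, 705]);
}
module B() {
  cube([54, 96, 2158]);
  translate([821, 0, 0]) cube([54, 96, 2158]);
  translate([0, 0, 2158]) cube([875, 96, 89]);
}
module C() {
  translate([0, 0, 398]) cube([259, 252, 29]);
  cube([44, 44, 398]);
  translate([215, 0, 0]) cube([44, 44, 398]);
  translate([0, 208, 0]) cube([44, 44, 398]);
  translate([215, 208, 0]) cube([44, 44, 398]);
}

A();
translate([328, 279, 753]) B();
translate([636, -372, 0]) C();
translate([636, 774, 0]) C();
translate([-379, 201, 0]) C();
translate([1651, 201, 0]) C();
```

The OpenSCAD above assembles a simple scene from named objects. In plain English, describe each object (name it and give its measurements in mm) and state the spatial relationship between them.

A is a rectangular dining table. The top is 1531×654×48 mm with its upper surface at z = 753 mm. It stands on four 74×74 mm square legs, each inset 29 mm from the nearest pair of top edges, running from the floor to the underside of the top.

B is a door frame. The clear opening is 767 mm wide and 2158 mm high. Two 54 mm wide jambs, 96 mm deep, stand either side of the opening from the floor to the top of the opening. A 89 mm thick head sits across the top of both jambs, spanning the full outside width of the frame.

C is a simple wooden stool: a rectangular seat 259 mm (x) by 252 mm (y), 29 mm thick, top face at z = 427 mm, on four square legs, each 44×44 mm in cross-section. The legs rest on z = 0, each flush with a corner of the seat.

The door frame is on top of the table, centred. Four stools sit around the table at the −y, +y, −x, +x sides.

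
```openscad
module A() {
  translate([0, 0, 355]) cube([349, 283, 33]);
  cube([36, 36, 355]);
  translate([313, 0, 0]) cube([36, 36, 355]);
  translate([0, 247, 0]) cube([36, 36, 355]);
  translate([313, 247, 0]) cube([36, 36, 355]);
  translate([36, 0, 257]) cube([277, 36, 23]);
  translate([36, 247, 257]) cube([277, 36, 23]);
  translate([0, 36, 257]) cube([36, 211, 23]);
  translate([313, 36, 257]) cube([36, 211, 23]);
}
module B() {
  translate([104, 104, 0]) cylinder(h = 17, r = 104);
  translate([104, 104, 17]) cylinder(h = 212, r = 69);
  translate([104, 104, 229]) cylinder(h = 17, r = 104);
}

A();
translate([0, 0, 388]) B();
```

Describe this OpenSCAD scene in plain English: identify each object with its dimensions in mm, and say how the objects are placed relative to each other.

A is a four-legged stool. The seat is 349×283 mm, 33 mm thick, top at z = 388 mm. It stands on four square legs, each 36×36 mm in cross-section, from z = 0 to the seat underside, each flush with a corner of the seat. Four stretchers, 36 mm wide and 23 mm tall, connect adjacent legs with their undersides at z = 257 mm, each running between the inner faces of the legs it joins and aligned with the legs' outer faces on the other axis.

B is a spool: two coaxial disc flanges of radius 104 mm and thickness 17 mm, joined by a core cylinder of radius 69 mm and height 212 mm. The lower flange rests on z = 0 and the three cylinders share a vertical axis.

The spool is on top of the stool.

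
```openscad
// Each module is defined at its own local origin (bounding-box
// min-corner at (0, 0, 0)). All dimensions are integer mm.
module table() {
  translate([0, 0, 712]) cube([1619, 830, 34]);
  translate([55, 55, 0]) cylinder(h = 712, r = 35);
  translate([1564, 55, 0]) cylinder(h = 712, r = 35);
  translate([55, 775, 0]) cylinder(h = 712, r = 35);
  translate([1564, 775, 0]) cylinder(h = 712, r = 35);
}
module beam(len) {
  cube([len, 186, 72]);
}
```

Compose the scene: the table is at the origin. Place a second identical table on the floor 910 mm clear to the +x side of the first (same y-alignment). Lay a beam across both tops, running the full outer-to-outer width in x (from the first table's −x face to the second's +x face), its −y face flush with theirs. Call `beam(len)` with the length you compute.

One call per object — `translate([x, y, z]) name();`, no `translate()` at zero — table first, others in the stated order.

table();
translate([2529, 0, 0]) table();
translate([0, 0, 746]) beam(4148);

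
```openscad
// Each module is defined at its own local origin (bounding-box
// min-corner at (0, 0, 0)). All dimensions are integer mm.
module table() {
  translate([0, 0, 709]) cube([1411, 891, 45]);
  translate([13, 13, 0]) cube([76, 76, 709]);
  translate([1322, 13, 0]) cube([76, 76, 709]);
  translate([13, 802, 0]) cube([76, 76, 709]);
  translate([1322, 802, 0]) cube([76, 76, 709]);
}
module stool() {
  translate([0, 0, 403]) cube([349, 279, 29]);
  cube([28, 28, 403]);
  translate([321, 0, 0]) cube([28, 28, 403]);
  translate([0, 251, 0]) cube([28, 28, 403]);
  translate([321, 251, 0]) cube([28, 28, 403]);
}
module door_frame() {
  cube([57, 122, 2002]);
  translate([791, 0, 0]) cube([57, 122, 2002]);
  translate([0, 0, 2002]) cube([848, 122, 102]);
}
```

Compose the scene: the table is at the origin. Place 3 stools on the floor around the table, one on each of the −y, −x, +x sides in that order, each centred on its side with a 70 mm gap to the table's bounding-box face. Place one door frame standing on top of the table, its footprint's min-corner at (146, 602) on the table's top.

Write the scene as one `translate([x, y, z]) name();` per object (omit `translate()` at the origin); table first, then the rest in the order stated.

table();
translate([531, -349, 0]) stool();
translate([-419, 306, 0]) stool();
translate([1481, 306, 0]) stool();
translate([146, 602, 754]) door_frame();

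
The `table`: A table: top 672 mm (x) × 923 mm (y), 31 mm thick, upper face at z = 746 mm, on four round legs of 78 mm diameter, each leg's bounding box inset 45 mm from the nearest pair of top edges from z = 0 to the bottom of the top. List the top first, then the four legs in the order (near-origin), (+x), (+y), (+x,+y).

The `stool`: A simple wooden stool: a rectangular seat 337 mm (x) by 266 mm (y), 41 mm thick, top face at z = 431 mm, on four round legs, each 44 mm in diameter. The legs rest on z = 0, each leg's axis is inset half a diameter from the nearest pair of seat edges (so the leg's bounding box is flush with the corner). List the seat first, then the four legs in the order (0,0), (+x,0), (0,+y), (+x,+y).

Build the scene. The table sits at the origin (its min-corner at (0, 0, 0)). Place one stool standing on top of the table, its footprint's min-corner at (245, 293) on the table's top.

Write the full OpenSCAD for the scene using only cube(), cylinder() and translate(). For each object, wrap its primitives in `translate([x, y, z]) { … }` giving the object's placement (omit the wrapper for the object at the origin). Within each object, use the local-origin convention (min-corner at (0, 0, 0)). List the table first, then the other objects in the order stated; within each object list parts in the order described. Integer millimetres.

translate([0, 0, 715]) cube([672, 923, 31]);
translate([84, 84, 0]) cylinder(h = 715, r = 39);
translate([588, 84, 0]) cylinder(h = 715, r = 39);
translate([84, 839, 0]) cylinder(h = 715, r = 39);
translate([588, 839, 0]) cylinder(h = 715, r = 39);
translate([245, 293, 746]) {
  translate([0, 0, 390]) cube([337, 266, 41]);
  translate([22, 22, 0]) cylinder(h = 390, r = 22);
  translate([315, 22, 0]) cylinder(h = 390, r = 22);
  translate([22, 244, 0]) cylinder(h = 390, r = 22);
  translate([315, 244, 0]) cylinder(h = 390, r = 22);
}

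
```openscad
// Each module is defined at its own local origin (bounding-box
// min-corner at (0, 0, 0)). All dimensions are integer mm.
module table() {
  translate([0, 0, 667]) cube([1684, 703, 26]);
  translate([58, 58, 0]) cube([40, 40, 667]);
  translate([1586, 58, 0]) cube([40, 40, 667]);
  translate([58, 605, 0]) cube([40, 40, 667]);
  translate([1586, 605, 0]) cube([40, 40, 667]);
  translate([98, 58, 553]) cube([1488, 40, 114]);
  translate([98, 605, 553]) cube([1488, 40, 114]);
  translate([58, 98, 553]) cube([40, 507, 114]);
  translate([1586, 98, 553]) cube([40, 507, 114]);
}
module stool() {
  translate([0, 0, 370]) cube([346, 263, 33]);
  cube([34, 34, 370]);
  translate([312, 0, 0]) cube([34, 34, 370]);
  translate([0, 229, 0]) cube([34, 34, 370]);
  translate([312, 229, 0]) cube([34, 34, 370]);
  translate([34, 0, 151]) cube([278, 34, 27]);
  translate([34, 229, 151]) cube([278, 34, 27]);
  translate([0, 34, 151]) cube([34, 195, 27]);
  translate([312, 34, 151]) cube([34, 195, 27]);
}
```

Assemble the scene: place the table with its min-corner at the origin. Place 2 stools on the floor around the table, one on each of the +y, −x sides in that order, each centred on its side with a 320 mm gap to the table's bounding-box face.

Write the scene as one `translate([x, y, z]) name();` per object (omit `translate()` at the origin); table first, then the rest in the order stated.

table();
translate([669, 1023, 0]) stool();
translate([-666, 220, 0]) stool();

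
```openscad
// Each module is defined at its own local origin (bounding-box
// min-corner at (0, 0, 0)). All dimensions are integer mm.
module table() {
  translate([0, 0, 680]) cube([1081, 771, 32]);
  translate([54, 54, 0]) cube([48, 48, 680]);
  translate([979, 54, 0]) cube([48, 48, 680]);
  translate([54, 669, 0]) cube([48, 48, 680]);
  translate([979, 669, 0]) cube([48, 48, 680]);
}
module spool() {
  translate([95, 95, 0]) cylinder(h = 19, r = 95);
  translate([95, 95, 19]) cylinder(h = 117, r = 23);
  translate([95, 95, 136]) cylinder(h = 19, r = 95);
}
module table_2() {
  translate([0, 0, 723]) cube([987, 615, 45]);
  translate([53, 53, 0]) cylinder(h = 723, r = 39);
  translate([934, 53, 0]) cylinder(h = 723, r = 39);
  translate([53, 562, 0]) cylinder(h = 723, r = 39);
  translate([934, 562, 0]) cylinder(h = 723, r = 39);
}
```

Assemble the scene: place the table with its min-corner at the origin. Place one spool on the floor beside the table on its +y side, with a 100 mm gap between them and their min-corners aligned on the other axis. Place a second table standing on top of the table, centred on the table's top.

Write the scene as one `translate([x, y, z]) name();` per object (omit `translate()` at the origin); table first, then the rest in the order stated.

table();
translate([0, 871, 0]) spool();
translate([47, 78, 712]) table_2();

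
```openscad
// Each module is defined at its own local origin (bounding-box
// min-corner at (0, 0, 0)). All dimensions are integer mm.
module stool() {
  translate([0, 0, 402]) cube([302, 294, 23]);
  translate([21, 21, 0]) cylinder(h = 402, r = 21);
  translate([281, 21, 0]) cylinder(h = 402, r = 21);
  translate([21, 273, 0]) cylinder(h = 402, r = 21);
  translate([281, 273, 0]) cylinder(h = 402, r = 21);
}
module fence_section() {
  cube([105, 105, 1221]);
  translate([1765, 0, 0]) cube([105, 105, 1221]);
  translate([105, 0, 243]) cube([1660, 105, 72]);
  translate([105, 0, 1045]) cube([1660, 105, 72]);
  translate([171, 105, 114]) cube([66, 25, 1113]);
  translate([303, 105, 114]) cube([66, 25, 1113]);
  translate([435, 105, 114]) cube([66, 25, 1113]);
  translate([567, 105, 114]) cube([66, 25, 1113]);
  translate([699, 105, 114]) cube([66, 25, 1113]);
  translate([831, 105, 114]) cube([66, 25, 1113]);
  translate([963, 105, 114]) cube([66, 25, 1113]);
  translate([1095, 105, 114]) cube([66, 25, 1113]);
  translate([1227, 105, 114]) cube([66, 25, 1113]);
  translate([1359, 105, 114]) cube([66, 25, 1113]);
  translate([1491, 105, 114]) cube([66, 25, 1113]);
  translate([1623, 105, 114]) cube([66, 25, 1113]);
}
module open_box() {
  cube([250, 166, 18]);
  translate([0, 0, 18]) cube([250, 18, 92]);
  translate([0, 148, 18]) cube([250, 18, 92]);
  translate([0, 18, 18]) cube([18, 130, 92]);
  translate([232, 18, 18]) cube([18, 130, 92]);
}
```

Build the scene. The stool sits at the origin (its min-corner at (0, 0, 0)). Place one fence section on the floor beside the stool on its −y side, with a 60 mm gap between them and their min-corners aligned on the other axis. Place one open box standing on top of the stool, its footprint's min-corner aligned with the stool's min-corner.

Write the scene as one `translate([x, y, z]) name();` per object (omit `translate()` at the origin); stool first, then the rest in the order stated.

stool();
translate([0, -190, 0]) fence_section();
translate([0, 0, 425]) open_box();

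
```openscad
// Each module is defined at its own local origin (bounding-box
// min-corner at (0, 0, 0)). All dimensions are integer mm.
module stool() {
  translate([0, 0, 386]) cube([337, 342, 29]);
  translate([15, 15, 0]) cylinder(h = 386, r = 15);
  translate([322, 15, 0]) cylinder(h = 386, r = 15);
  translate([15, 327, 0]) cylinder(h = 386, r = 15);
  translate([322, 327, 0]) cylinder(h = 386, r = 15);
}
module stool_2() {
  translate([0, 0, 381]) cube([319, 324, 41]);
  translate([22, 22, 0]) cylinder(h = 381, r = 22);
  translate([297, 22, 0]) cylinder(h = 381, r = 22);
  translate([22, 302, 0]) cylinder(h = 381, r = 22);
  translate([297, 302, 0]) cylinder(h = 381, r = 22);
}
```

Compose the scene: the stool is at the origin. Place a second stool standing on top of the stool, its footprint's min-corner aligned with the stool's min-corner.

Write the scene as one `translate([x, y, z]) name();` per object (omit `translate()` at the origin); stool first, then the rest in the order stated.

stool();
translate([0, 0, 415]) stool_2();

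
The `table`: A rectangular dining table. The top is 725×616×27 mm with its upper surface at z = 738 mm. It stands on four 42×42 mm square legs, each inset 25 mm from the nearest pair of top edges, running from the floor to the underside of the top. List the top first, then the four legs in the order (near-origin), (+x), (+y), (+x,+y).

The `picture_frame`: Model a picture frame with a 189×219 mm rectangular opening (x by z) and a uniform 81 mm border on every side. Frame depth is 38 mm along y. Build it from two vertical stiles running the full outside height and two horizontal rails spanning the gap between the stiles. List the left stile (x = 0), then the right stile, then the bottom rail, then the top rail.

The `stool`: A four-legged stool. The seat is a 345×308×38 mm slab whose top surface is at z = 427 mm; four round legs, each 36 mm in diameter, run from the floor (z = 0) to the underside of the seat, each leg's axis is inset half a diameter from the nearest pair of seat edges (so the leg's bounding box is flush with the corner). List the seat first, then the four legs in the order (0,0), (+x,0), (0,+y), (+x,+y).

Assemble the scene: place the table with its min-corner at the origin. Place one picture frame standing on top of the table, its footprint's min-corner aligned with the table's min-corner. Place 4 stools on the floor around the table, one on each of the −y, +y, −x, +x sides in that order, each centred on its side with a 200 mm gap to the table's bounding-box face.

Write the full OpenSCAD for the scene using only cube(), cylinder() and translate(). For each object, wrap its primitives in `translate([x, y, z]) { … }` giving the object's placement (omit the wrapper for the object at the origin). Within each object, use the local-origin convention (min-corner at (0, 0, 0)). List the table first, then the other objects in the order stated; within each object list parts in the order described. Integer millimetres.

translate([0, 0, 711]) cube([725, 616, 27]);
translate([25, 25, 0]) cube([42, 42, 711]);
translate([658, 25, 0]) cube([42, 42, 711]);
translate([25, 549, 0]) cube([42, 42, 711]);
translate([658, 549, 0]) cube([42, 42, 711]);
translate([0, 0, 738]) {
  cube([81, 38, 381]);
  translate([270, 0, 0]) cube([81, 38, 381]);
  translate([81, 0, 0]) cube([189, 38, 81]);
  translate([81, 0, 300]) cube([189, 38, 81]);
}
translate([190, -508, 0]) {
  translate([0, 0, 389]) cube([345, 308, 38]);
  translate([18, 18, 0]) cylinder(h = 389, r = 18);
  translate([327, 18, 0]) cylinder(h = 389, r = 18);
  translate([18, 290, 0]) cylinder(h = 389, r = 18);
  translate([327, 290, 0]) cylinder(h = 389, r = 18);
}
translate([190, 816, 0]) {
  translate([0, 0, 389]) cube([345, 308, 38]);
  translate([18, 18, 0]) cylinder(h = 389, r = 18);
  translate([327, 18, 0]) cylinder(h = 389, r = 18);
  translate([18, 290, 0]) cylinder(h = 389, r = 18);
  translate([327, 290, 0]) cylinder(h = 389, r = 18);
}
translate([-545, 154, 0]) {
  translate([0, 0, 389]) cube([345, 308, 38]);
  translate([18, 18, 0]) cylinder(h = 389, r = 18);
  translate([327, 18, 0]) cylinder(h = 389, r = 18);
  translate([18, 290, 0]) cylinder(h = 389, r = 18);
  translate([327, 290, 0]) cylinder(h = 389, r = 18);
}
translate([925, 154, 0]) {
  translate([0, 0, 389]) cube([345, 308, 38]);
  translate([18, 18, 0]) cylinder(h = 389, r = 18);
  translate([327, 18, 0]) cylinder(h = 389, r = 18);
  translate([18, 290, 0]) cylinder(h = 389, r = 18);
  translate([327, 290, 0]) cylinder(h = 389, r = 18);
}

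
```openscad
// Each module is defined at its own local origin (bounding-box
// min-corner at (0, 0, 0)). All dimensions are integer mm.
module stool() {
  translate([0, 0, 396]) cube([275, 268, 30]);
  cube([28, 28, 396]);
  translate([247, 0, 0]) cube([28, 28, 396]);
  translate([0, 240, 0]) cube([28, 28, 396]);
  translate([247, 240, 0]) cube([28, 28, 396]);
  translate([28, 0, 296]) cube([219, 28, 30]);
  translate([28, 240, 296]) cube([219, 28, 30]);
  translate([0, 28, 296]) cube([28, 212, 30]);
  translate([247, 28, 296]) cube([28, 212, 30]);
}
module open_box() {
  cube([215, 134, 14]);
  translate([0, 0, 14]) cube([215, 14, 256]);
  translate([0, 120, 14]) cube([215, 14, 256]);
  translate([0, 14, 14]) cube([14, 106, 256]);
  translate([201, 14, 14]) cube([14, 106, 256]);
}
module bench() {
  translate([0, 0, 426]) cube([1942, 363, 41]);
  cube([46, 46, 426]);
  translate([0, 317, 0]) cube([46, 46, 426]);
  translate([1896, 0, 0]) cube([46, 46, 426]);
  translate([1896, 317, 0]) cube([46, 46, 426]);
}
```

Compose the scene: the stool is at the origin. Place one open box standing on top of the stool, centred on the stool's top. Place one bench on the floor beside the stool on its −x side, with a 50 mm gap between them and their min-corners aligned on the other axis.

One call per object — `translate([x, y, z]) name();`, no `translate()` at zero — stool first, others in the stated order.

stool();
translate([30, 67, 426]) open_box();
translate([-1992, 0, 0]) bench();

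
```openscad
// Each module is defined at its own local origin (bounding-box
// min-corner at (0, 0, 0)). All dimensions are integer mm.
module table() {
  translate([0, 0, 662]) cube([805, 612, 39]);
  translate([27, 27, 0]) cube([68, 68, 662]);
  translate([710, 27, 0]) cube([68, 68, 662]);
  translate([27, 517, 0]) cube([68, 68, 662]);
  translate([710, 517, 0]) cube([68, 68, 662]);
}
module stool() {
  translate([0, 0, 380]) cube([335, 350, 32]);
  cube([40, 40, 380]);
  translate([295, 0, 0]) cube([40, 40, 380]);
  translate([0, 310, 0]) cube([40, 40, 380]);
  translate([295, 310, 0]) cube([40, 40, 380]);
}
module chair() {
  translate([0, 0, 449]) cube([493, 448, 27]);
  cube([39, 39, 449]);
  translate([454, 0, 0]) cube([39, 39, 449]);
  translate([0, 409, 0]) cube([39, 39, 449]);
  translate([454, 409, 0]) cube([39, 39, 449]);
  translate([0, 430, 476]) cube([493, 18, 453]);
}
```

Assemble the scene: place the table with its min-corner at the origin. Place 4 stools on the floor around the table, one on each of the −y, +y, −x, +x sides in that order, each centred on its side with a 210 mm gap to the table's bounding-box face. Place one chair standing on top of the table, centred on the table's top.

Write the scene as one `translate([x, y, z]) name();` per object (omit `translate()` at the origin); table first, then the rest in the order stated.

table();
translate([235, -560, 0]) stool();
translate([235, 822, 0]) stool();
translate([-545, 131, 0]) stool();
translate([1015, 131, 0]) stool();
translate([156, 82, 701]) chair();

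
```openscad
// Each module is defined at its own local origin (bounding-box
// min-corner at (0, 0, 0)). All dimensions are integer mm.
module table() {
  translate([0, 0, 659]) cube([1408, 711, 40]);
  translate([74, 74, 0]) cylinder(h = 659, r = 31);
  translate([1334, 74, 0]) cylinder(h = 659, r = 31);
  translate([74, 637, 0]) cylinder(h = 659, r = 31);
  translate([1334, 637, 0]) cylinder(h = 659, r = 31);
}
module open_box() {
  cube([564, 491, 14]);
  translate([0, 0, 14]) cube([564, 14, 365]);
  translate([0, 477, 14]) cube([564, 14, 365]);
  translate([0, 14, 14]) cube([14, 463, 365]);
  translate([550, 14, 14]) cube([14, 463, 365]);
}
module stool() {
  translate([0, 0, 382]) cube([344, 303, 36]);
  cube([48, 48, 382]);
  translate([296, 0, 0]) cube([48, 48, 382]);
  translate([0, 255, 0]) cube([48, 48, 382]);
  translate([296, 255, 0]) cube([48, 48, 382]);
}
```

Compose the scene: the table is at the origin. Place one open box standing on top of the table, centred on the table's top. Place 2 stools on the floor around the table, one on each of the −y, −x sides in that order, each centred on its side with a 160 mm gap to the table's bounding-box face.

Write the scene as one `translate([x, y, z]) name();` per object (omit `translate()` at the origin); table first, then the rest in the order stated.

table();
translate([422, 110, 699]) open_box();
translate([532, -463, 0]) stool();
translate([-504, 204, 0]) stool();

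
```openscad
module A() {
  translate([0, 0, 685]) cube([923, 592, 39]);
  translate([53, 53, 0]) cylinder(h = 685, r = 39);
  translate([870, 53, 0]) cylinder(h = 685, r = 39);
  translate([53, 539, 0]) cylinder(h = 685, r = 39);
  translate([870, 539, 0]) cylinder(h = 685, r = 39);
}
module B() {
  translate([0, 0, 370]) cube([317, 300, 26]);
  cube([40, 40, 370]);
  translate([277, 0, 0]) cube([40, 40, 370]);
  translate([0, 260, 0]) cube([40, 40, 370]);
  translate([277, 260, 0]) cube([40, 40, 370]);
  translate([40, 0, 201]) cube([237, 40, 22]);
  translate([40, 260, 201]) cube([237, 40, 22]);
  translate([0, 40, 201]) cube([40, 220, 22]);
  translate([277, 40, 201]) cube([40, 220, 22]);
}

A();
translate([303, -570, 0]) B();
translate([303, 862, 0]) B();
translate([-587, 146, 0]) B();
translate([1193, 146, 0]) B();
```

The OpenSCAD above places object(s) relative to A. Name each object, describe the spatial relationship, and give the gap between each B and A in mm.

A is a table. B is a stool. Four stools sit around the table at the −y, +y, −x, +x sides. The gap between each stool and the table is 270 mm.

Each stool's nearest face is 270 mm from the table's bounding box.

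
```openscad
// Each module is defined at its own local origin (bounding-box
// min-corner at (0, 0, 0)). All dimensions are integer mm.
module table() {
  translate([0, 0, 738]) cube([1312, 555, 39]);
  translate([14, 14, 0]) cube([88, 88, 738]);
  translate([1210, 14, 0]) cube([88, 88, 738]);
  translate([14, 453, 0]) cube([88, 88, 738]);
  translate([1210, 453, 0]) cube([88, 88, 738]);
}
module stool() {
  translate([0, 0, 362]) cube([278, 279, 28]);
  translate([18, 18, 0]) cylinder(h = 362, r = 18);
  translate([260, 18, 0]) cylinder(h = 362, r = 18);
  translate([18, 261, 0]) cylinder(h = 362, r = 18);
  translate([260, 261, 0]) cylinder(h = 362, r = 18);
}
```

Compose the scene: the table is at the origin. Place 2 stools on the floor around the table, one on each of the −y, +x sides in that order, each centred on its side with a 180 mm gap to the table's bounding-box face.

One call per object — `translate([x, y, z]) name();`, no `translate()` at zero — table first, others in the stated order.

table();
translate([517, -459, 0]) stool();
translate([1492, 138, 0]) stool();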